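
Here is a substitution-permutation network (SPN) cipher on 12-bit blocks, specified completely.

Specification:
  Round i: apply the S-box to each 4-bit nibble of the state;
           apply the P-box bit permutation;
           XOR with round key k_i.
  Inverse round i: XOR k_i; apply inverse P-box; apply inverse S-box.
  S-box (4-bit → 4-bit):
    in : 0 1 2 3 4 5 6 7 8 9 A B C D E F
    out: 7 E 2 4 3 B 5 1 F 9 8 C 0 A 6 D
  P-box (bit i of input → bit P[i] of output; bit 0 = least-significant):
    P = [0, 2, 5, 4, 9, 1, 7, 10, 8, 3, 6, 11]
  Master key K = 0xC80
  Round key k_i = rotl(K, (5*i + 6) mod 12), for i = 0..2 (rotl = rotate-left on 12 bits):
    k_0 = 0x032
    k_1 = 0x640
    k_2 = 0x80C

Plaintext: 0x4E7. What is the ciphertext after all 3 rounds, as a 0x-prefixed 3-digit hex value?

0x61D

s_0 = plaintext = 0x4E7
s_1 = Round(s_0, k_0) = 0x1B9
s_2 = Round(s_1, k_1) = 0xA99
s_3 = Round(s_2, k_2) = 0x61D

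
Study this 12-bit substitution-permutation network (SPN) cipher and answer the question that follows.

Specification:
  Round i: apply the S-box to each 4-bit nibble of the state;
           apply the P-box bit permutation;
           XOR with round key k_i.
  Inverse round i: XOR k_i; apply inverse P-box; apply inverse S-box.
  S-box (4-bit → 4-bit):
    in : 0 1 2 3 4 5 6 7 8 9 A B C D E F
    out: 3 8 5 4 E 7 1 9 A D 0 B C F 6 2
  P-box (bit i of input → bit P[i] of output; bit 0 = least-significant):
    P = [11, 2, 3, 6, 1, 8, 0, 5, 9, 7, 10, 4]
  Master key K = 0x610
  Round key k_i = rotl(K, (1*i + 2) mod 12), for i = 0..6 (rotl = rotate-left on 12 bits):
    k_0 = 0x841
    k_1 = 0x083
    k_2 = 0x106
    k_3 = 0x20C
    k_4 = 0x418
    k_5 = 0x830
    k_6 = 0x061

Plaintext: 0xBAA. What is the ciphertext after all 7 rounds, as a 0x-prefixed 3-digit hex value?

s_0 = plaintext = 0xBAA
s_1 = Round(s_0, k_0) = 0xAD1
s_2 = Round(s_1, k_1) = 0x1E0
s_3 = Round(s_2, k_2) = 0x813
s_4 = Round(s_3, k_3) = 0x2B4
s_5 = Round(s_4, k_4) = 0x376
s_6 = Round(s_5, k_5) = 0x412
s_7 = Round(s_6, k_6) = 0xCD9

0xCD9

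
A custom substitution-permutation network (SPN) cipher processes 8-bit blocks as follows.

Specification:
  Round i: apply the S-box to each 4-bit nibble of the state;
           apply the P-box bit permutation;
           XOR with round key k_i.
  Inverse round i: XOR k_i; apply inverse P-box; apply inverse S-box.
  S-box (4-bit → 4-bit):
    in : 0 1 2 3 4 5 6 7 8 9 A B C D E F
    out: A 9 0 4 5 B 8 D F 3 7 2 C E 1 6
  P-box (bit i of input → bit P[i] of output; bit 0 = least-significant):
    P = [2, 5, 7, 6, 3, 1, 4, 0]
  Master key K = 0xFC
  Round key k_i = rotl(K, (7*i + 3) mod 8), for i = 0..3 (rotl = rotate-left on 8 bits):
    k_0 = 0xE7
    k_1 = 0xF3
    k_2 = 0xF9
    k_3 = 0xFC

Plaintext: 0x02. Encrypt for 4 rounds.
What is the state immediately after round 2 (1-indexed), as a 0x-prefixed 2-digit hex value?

0x7F

s_0 = plaintext = 0x02
s_1 = Round(s_0, k_0) = 0xE4
s_2 = Round(s_1, k_1) = 0x7F
s_3 = Round(s_2, k_2) = 0x40
s_4 = Round(s_3, k_3) = 0x84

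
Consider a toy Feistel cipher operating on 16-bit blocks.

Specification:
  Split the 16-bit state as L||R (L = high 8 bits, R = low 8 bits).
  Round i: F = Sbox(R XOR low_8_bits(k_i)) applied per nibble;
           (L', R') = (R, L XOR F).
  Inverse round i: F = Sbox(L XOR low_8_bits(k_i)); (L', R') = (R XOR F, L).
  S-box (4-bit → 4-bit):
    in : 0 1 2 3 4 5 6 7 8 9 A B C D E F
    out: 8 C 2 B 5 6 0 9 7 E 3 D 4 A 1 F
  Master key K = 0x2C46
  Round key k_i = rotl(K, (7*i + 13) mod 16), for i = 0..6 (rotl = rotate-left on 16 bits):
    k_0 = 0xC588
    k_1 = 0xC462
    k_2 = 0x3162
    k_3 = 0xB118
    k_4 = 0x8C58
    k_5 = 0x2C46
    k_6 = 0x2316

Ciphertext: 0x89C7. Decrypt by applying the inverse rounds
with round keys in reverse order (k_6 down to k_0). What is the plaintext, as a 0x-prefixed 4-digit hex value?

0x1268

s_0 = ciphertext = 0x89C7
s_1 = InvRound(s_0, k_6) = 0x2889
s_2 = InvRound(s_1, k_5) = 0x8828
s_3 = InvRound(s_2, k_4) = 0x8088
s_4 = InvRound(s_3, k_3) = 0x6F80
s_5 = InvRound(s_4, k_2) = 0x0A6F
s_6 = InvRound(s_5, k_1) = 0x680A
s_7 = InvRound(s_6, k_0) = 0x1268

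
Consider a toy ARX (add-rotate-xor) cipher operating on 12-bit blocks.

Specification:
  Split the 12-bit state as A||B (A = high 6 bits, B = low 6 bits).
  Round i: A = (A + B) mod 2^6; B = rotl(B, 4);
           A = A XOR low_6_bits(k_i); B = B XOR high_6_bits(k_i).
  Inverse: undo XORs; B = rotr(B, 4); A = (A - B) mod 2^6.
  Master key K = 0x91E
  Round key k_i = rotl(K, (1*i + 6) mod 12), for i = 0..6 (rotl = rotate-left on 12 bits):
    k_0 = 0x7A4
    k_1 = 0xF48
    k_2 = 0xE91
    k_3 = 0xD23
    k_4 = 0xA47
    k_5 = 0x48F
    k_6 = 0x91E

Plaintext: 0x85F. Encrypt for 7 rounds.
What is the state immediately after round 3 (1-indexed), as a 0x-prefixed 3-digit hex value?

s_0 = plaintext = 0x85F
s_1 = Round(s_0, k_0) = 0x929
s_2 = Round(s_1, k_1) = 0x167
s_3 = Round(s_2, k_2) = 0xF43
s_4 = Round(s_3, k_3) = 0x8C4
s_5 = Round(s_4, k_4) = 0x828
s_6 = Round(s_5, k_5) = 0x1D8
s_7 = Round(s_6, k_6) = 0x062

0xF43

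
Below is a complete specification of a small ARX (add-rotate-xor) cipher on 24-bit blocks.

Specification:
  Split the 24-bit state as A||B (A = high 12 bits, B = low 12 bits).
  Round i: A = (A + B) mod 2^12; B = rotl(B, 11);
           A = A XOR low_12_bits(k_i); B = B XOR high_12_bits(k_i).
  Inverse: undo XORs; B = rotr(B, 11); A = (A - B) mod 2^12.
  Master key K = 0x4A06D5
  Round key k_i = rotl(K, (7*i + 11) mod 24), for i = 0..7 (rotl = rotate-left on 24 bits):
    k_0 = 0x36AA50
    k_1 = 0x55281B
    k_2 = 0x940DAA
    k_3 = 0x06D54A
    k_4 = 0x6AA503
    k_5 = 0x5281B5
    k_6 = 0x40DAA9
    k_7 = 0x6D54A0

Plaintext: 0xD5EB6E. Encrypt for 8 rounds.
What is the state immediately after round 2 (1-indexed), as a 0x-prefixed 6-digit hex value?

0x162E3C

s_0 = plaintext = 0xD5EB6E
s_1 = Round(s_0, k_0) = 0x29C6DD
s_2 = Round(s_1, k_1) = 0x162E3C
s_3 = Round(s_2, k_2) = 0x234E5E
s_4 = Round(s_3, k_3) = 0x5D8742
s_5 = Round(s_4, k_4) = 0x81950B
s_6 = Round(s_5, k_5) = 0xC91FAD
s_7 = Round(s_6, k_6) = 0x697BDB
s_8 = Round(s_7, k_7) = 0x6D2B38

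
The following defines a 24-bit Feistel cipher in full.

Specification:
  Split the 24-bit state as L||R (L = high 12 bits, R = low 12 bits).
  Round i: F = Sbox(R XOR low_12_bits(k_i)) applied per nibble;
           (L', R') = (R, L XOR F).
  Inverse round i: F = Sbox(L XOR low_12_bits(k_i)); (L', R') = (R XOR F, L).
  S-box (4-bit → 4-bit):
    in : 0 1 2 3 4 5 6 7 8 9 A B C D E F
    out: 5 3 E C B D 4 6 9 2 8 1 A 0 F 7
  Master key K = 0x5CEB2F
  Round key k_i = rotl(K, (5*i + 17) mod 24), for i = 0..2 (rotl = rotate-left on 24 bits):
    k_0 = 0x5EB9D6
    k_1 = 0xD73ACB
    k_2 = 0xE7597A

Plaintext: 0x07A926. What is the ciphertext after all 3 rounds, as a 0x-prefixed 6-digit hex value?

0xE8D379

s_0 = plaintext = 0x07A926
s_1 = Round(s_0, k_0) = 0x92650F
s_2 = Round(s_1, k_1) = 0x50FE8D
s_3 = Round(s_2, k_2) = 0xE8D379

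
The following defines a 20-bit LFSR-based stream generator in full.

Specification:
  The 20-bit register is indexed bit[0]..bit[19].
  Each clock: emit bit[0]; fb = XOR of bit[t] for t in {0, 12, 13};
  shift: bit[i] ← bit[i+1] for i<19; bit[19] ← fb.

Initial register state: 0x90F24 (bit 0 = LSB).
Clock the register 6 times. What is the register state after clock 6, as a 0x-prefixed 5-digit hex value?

0xF243C

reg_0 = 0x90F24
clock 1: out=0, reg = 0x48792
clock 2: out=0, reg = 0x243C9
clock 3: out=1, reg = 0x921E4
clock 4: out=0, reg = 0xC90F2
clock 5: out=0, reg = 0xE4879
clock 6: out=1, reg = 0xF243C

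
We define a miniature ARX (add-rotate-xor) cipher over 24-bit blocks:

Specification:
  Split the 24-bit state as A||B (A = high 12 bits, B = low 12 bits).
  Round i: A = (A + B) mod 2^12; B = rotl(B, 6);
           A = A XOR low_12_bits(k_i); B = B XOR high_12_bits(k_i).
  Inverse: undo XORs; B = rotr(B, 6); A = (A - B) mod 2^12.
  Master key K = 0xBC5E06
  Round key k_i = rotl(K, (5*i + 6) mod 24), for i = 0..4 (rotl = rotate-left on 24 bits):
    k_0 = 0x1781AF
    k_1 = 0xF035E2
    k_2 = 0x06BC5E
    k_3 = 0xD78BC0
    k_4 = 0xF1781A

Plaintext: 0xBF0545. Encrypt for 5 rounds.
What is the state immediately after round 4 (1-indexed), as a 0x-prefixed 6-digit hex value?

s_0 = plaintext = 0xBF0545
s_1 = Round(s_0, k_0) = 0x09A02D
s_2 = Round(s_1, k_1) = 0x525443
s_3 = Round(s_2, k_2) = 0x5360BA
s_4 = Round(s_3, k_3) = 0xE303FA
s_5 = Round(s_4, k_4) = 0xA30198

0xE303FA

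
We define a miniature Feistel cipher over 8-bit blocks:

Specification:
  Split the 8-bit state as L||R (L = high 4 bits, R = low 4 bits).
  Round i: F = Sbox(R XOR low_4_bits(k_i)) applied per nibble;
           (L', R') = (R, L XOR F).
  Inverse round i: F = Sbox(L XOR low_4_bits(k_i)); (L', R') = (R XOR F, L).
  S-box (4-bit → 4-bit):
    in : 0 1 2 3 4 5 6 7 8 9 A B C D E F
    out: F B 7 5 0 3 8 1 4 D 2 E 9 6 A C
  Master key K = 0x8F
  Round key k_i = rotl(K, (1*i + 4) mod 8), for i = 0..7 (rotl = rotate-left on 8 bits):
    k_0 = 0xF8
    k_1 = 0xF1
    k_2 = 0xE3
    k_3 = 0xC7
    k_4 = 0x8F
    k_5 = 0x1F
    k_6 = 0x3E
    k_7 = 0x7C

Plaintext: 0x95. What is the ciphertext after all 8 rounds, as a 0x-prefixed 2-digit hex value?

0x67

s_0 = plaintext = 0x95
s_1 = Round(s_0, k_0) = 0x5F
s_2 = Round(s_1, k_1) = 0xFF
s_3 = Round(s_2, k_2) = 0xF6
s_4 = Round(s_3, k_3) = 0x64
s_5 = Round(s_4, k_4) = 0x48
s_6 = Round(s_5, k_5) = 0x85
s_7 = Round(s_6, k_6) = 0x56
s_8 = Round(s_7, k_7) = 0x67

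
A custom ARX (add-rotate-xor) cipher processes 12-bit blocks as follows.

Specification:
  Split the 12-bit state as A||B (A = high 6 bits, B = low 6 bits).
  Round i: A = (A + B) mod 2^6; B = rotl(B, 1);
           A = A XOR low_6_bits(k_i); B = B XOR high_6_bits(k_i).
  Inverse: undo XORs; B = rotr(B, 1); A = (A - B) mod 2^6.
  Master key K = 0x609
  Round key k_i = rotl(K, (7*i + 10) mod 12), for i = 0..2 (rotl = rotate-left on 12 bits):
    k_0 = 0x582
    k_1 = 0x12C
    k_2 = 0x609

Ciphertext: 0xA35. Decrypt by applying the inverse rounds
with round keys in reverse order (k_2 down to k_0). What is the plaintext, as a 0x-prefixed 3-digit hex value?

0x167

s_0 = ciphertext = 0xA35
s_1 = InvRound(s_0, k_2) = 0xAF6
s_2 = InvRound(s_1, k_1) = 0xB99
s_3 = InvRound(s_2, k_0) = 0x167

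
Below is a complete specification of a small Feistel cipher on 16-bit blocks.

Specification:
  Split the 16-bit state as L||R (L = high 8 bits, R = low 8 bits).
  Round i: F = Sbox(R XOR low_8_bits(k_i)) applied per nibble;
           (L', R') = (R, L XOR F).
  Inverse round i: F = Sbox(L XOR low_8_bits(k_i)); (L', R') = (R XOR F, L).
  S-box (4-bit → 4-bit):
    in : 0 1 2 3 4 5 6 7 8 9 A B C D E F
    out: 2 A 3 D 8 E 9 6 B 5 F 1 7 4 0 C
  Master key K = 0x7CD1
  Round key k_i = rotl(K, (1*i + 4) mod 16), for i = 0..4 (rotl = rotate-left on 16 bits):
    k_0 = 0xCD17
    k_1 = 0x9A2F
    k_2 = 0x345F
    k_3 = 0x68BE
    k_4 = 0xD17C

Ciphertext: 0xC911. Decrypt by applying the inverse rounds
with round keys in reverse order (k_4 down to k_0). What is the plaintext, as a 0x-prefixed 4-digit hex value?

s_0 = ciphertext = 0xC911
s_1 = InvRound(s_0, k_4) = 0x0FC9
s_2 = InvRound(s_1, k_3) = 0xD30F
s_3 = InvRound(s_2, k_2) = 0xB8D3
s_4 = InvRound(s_3, k_1) = 0x85B8
s_5 = InvRound(s_4, k_0) = 0xEB85

0xEB85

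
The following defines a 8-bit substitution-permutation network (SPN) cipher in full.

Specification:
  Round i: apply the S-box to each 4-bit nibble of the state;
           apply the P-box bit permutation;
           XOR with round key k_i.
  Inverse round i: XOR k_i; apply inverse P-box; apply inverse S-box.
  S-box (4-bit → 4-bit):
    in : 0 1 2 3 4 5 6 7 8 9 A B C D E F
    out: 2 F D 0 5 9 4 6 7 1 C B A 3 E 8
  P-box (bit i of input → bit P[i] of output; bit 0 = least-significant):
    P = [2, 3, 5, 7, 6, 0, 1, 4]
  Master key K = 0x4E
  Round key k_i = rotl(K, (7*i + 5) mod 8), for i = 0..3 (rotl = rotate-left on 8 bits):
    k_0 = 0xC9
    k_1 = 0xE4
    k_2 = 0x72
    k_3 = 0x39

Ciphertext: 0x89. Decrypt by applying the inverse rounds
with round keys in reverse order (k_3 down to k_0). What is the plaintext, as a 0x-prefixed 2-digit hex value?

0xC5

s_0 = ciphertext = 0x89
s_1 = InvRound(s_0, k_3) = 0xFA
s_2 = InvRound(s_1, k_2) = 0x3C
s_3 = InvRound(s_2, k_1) = 0x5C
s_4 = InvRound(s_3, k_0) = 0xC5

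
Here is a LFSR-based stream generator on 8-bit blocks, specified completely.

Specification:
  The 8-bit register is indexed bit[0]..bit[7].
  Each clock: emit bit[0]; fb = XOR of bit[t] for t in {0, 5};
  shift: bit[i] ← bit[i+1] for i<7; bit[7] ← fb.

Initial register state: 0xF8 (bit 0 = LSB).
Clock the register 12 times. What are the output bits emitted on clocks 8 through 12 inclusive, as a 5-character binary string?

11110

reg_0 = 0xF8
clock 1: out=0, reg = 0xFC
clock 2: out=0, reg = 0xFE
clock 3: out=0, reg = 0xFF
clock 4: out=1, reg = 0x7F
clock 5: out=1, reg = 0x3F
clock 6: out=1, reg = 0x1F
clock 7: out=1, reg = 0x8F
clock 8: out=1, reg = 0xC7
clock 9: out=1, reg = 0xE3
clock 10: out=1, reg = 0x71
clock 11: out=1, reg = 0x38
clock 12: out=0, reg = 0x9C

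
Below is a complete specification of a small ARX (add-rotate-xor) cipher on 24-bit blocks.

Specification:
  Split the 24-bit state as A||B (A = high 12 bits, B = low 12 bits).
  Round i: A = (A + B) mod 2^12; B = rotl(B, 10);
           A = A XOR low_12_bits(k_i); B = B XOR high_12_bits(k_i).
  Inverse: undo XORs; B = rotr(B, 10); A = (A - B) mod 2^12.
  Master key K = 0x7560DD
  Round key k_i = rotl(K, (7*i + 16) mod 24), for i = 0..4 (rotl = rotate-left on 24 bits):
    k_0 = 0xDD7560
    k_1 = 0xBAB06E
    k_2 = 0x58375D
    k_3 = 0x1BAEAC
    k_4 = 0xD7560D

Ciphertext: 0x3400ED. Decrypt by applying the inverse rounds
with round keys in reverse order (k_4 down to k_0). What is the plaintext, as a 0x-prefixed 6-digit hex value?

s_0 = ciphertext = 0x3400ED
s_1 = InvRound(s_0, k_4) = 0xEEA663
s_2 = InvRound(s_1, k_3) = 0x0E1F65
s_3 = InvRound(s_2, k_2) = 0xC22B9A
s_4 = InvRound(s_3, k_1) = 0xB880C4
s_5 = InvRound(s_4, k_0) = 0xA9944F

0xA9944F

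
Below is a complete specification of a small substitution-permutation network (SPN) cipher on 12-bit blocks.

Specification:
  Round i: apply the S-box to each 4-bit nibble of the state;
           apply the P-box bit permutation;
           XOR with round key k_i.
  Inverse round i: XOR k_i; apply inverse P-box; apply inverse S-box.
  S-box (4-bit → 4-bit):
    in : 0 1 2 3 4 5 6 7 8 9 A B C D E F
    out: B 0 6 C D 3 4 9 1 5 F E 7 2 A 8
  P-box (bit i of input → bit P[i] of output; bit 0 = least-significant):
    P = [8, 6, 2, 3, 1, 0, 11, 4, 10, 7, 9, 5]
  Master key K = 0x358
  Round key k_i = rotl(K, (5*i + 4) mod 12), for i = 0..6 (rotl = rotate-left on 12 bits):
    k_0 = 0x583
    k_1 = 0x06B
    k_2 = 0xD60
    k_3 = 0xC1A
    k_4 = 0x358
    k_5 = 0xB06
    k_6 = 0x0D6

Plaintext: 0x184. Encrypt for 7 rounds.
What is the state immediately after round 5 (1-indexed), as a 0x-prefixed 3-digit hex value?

0xA83

s_0 = plaintext = 0x184
s_1 = Round(s_0, k_0) = 0x48D
s_2 = Round(s_1, k_1) = 0x609
s_3 = Round(s_2, k_2) = 0xE77
s_4 = Round(s_3, k_3) = 0xDA0
s_5 = Round(s_4, k_4) = 0xA83
s_6 = Round(s_5, k_5) = 0xDA8
s_7 = Round(s_6, k_6) = 0x945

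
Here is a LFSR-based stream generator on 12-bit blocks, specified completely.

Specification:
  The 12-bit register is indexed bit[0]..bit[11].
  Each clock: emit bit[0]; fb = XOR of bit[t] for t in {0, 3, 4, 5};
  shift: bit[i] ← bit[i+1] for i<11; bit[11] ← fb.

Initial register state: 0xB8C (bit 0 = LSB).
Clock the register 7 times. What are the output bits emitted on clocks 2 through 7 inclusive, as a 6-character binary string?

011000

reg_0 = 0xB8C
clock 1: out=0, reg = 0xDC6
clock 2: out=0, reg = 0x6E3
clock 3: out=1, reg = 0x371
clock 4: out=1, reg = 0x9B8
clock 5: out=0, reg = 0xCDC
clock 6: out=0, reg = 0x66E
clock 7: out=0, reg = 0x337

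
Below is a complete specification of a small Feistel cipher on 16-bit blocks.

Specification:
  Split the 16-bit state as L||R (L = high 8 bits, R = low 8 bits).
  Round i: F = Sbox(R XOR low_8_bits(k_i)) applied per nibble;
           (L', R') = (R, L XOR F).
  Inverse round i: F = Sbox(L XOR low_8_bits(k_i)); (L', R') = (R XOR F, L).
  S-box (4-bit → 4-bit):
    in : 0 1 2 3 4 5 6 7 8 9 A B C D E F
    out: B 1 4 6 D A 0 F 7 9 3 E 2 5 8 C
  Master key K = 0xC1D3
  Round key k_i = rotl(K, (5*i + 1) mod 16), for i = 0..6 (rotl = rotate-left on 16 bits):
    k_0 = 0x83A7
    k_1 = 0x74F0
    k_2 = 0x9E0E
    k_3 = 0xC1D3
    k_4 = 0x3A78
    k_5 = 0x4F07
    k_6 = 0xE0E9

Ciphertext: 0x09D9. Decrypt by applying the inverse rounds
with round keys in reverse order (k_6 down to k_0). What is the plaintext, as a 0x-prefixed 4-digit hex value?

s_0 = ciphertext = 0x09D9
s_1 = InvRound(s_0, k_6) = 0x5209
s_2 = InvRound(s_1, k_5) = 0xA352
s_3 = InvRound(s_2, k_4) = 0x0CA3
s_4 = InvRound(s_3, k_3) = 0xFF0C
s_5 = InvRound(s_4, k_2) = 0xCDFF
s_6 = InvRound(s_5, k_1) = 0x9ACD
s_7 = InvRound(s_6, k_0) = 0xA89A

0xA89A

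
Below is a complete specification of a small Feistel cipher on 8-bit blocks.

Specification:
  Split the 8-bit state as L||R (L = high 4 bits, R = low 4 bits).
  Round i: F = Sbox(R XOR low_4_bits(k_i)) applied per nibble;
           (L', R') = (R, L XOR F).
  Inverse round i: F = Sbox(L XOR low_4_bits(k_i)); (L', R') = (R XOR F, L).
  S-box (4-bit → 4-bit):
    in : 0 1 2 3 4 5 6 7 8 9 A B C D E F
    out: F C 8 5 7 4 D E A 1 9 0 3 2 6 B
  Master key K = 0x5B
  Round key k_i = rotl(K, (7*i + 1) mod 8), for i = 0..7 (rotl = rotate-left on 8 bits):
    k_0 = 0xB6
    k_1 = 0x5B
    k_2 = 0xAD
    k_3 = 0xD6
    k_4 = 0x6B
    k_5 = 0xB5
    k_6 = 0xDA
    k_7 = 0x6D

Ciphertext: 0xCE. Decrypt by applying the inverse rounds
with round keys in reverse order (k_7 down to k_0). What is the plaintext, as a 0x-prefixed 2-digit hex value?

0x16

s_0 = ciphertext = 0xCE
s_1 = InvRound(s_0, k_7) = 0x2C
s_2 = InvRound(s_1, k_6) = 0x62
s_3 = InvRound(s_2, k_5) = 0x76
s_4 = InvRound(s_3, k_4) = 0x57
s_5 = InvRound(s_4, k_3) = 0x25
s_6 = InvRound(s_5, k_2) = 0xE2
s_7 = InvRound(s_6, k_1) = 0x6E
s_8 = InvRound(s_7, k_0) = 0x16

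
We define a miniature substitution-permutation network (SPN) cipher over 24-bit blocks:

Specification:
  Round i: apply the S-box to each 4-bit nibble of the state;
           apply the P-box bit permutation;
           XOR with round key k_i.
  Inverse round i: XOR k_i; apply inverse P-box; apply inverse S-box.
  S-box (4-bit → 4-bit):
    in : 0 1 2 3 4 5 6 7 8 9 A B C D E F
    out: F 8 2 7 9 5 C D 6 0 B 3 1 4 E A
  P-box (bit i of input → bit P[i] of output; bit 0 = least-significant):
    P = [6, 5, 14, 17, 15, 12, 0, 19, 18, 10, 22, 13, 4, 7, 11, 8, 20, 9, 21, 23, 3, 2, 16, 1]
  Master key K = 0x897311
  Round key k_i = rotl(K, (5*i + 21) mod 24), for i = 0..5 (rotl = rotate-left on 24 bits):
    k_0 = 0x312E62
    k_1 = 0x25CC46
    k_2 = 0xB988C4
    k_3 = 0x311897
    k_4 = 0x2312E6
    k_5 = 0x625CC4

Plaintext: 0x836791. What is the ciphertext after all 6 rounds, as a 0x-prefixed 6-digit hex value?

0x1B011B

s_0 = plaintext = 0x836791
s_1 = Round(s_0, k_0) = 0x460566
s_2 = Round(s_1, k_1) = 0xCB85DD
s_3 = Round(s_2, k_2) = 0xEDC24D
s_4 = Round(s_3, k_3) = 0x18DC81
s_5 = Round(s_4, k_4) = 0x0508E5
s_6 = Round(s_5, k_5) = 0x1B011B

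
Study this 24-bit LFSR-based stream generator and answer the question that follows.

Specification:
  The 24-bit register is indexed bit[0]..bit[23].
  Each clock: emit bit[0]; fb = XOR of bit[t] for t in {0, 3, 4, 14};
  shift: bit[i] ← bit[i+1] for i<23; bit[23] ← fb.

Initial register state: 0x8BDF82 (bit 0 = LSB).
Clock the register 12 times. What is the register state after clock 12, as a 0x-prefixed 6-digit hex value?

reg_0 = 0x8BDF82
clock 1: out=0, reg = 0xC5EFC1
clock 2: out=1, reg = 0x62F7E0
clock 3: out=0, reg = 0xB17BF0
clock 4: out=0, reg = 0x58BDF8
clock 5: out=0, reg = 0x2C5EFC
clock 6: out=0, reg = 0x962F7E
clock 7: out=0, reg = 0x4B17BF
clock 8: out=1, reg = 0xA58BDF
clock 9: out=1, reg = 0xD2C5EF
clock 10: out=1, reg = 0xE962F7
clock 11: out=1, reg = 0xF4B17B
clock 12: out=1, reg = 0xFA58BD

0xFA58BD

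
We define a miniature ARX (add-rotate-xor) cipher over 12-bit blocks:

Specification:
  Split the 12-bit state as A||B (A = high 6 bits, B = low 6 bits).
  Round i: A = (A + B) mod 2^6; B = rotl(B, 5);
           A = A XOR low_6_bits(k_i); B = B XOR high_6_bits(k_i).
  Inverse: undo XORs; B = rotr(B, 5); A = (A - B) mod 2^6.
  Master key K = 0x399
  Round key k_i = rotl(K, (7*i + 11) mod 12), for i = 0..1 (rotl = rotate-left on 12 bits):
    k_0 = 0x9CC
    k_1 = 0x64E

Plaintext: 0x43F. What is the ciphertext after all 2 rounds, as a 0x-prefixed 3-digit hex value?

s_0 = plaintext = 0x43F
s_1 = Round(s_0, k_0) = 0x0D8
s_2 = Round(s_1, k_1) = 0x555

0x555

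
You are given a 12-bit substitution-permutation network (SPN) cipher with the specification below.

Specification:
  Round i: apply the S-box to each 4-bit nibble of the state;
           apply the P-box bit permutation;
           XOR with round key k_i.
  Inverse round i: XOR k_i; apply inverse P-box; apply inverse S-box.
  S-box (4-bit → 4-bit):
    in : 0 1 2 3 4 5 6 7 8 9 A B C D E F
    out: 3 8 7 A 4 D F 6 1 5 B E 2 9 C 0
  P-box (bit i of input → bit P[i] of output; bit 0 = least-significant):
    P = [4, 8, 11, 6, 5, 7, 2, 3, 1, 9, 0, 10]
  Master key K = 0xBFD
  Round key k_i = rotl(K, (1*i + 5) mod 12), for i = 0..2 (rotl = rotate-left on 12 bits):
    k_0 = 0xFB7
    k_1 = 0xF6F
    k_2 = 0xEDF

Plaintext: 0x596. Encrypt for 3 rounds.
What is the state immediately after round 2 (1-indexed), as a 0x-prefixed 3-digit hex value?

s_0 = plaintext = 0x596
s_1 = Round(s_0, k_0) = 0x2C0
s_2 = Round(s_1, k_1) = 0xCFC
s_3 = Round(s_2, k_2) = 0xDDF

0xCFC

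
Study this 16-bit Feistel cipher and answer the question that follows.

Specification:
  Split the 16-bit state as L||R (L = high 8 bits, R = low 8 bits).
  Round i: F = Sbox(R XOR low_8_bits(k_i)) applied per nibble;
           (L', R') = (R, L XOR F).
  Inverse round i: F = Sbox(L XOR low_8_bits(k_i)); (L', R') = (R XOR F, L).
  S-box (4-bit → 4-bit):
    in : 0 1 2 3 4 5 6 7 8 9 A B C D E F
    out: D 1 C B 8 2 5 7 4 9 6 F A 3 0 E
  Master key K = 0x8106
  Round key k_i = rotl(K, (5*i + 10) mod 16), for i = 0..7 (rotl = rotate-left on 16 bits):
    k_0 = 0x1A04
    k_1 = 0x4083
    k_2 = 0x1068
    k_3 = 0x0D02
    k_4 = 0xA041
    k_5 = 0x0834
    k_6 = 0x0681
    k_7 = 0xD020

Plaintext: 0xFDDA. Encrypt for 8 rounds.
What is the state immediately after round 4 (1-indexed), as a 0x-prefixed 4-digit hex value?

0x7121

s_0 = plaintext = 0xFDDA
s_1 = Round(s_0, k_0) = 0xDACD
s_2 = Round(s_1, k_1) = 0xCD5A
s_3 = Round(s_2, k_2) = 0x5A71
s_4 = Round(s_3, k_3) = 0x7121
s_5 = Round(s_4, k_4) = 0x212C
s_6 = Round(s_5, k_5) = 0x2C35
s_7 = Round(s_6, k_6) = 0x35D4
s_8 = Round(s_7, k_7) = 0xD4DD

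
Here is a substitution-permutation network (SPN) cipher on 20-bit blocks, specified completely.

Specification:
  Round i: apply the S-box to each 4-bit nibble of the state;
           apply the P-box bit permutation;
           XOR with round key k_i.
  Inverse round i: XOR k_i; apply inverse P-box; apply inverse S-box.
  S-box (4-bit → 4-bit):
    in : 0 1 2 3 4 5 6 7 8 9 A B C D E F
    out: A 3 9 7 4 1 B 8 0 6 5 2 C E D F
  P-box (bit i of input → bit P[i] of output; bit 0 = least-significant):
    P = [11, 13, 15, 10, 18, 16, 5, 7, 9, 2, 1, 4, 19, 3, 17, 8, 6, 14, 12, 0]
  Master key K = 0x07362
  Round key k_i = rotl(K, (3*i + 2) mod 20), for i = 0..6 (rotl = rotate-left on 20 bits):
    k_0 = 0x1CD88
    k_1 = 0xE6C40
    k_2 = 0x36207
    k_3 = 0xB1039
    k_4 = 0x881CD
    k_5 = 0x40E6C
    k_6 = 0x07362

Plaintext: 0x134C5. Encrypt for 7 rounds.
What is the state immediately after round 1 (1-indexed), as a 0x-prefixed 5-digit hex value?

s_0 = plaintext = 0x134C5
s_1 = Round(s_0, k_0) = 0xB8562
s_2 = Round(s_1, k_1) = 0xB22C0
s_3 = Round(s_2, k_2) = 0xB05B7
s_4 = Round(s_3, k_3) = 0xA5731
s_5 = Round(s_4, k_4) = 0x5B9BD
s_6 = Round(s_5, k_5) = 0x5AA22
s_7 = Round(s_6, k_6) = 0xE7DA0

0xB8562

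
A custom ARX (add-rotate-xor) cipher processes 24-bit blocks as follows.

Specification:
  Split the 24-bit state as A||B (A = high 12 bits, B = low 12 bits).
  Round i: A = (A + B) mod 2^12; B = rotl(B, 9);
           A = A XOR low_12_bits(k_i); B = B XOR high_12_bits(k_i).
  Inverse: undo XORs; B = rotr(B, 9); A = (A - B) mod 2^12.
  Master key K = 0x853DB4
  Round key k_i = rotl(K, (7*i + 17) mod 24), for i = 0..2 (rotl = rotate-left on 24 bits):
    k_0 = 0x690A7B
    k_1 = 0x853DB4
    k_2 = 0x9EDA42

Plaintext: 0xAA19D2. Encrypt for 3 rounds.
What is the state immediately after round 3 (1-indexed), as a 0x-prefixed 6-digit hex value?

0x26E469

s_0 = plaintext = 0xAA19D2
s_1 = Round(s_0, k_0) = 0xE083AA
s_2 = Round(s_1, k_1) = 0xC06C26
s_3 = Round(s_2, k_2) = 0x26E469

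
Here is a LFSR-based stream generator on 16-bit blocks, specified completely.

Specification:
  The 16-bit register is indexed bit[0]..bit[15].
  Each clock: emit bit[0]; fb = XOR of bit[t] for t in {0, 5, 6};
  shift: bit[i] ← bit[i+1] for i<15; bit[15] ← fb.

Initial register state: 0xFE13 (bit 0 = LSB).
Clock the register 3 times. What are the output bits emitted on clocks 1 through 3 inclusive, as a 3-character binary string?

reg_0 = 0xFE13
clock 1: out=1, reg = 0xFF09
clock 2: out=1, reg = 0xFF84
clock 3: out=0, reg = 0x7FC2

110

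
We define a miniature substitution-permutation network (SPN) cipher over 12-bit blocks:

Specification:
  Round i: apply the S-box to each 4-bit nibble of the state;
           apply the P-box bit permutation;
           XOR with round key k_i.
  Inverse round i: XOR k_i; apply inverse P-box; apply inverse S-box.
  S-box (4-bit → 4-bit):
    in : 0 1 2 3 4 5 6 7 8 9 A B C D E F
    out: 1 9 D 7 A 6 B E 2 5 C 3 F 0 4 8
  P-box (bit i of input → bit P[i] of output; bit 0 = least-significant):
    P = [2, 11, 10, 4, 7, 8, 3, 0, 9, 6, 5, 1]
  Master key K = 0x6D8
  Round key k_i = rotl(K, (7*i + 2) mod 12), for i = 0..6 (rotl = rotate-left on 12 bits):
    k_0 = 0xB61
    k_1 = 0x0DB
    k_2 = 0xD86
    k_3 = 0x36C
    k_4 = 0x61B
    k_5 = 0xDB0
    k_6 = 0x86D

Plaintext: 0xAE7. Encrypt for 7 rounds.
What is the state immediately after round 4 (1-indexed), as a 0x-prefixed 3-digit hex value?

0x9D3

s_0 = plaintext = 0xAE7
s_1 = Round(s_0, k_0) = 0x75B
s_2 = Round(s_1, k_1) = 0x9B5
s_3 = Round(s_2, k_2) = 0x226
s_4 = Round(s_3, k_3) = 0x9D3
s_5 = Round(s_4, k_4) = 0x83F
s_6 = Round(s_5, k_5) = 0xC68
s_7 = Round(s_6, k_6) = 0x38E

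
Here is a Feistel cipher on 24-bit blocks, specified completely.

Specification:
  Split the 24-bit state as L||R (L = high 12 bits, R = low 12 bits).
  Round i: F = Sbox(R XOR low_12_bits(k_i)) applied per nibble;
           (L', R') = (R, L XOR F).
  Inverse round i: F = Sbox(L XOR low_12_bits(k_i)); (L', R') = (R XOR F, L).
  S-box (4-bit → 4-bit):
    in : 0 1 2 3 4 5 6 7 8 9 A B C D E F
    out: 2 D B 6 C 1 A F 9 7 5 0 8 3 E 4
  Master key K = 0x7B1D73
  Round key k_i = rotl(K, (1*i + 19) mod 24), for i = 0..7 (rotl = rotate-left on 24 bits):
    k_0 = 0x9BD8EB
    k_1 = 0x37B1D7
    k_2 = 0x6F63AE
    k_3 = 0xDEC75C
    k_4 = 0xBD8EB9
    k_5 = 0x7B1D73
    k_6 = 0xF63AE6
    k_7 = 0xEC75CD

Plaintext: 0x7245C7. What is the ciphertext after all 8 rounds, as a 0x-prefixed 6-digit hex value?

s_0 = plaintext = 0x7245C7
s_1 = Round(s_0, k_0) = 0x5C749C
s_2 = Round(s_1, k_1) = 0x49C407
s_3 = Round(s_2, k_2) = 0x407BCB
s_4 = Round(s_3, k_3) = 0xBCBC78
s_5 = Round(s_4, k_4) = 0xC78046
s_6 = Round(s_5, k_5) = 0x046F19
s_7 = Round(s_6, k_6) = 0xF19102
s_8 = Round(s_7, k_7) = 0x10239D

0x10239D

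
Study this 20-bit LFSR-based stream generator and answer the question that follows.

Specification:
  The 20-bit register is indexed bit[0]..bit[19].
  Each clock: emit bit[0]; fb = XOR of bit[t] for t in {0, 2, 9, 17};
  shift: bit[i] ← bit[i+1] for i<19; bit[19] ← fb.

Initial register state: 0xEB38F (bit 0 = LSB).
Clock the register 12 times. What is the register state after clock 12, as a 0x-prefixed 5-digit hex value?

0x122EB

reg_0 = 0xEB38F
clock 1: out=1, reg = 0x759C7
clock 2: out=1, reg = 0xBACE3
clock 3: out=1, reg = 0x5D671
clock 4: out=1, reg = 0x2EB38
clock 5: out=0, reg = 0x1759C
clock 6: out=0, reg = 0x8BACE
clock 7: out=0, reg = 0x45D67
clock 8: out=1, reg = 0x22EB3
clock 9: out=1, reg = 0x91759
clock 10: out=1, reg = 0x48BAC
clock 11: out=0, reg = 0x245D6
clock 12: out=0, reg = 0x122EB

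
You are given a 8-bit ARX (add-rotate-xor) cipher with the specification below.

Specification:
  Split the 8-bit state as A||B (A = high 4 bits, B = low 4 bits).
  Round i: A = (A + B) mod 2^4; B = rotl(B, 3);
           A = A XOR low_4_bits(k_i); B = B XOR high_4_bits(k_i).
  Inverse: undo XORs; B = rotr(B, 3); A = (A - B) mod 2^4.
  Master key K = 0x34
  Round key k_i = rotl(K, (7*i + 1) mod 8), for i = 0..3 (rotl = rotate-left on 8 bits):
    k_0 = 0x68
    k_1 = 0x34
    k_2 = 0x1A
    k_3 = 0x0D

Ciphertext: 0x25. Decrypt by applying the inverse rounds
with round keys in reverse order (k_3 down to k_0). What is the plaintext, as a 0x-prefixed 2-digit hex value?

s_0 = ciphertext = 0x25
s_1 = InvRound(s_0, k_3) = 0x5A
s_2 = InvRound(s_1, k_2) = 0x87
s_3 = InvRound(s_2, k_1) = 0x48
s_4 = InvRound(s_3, k_0) = 0xFD

0xFD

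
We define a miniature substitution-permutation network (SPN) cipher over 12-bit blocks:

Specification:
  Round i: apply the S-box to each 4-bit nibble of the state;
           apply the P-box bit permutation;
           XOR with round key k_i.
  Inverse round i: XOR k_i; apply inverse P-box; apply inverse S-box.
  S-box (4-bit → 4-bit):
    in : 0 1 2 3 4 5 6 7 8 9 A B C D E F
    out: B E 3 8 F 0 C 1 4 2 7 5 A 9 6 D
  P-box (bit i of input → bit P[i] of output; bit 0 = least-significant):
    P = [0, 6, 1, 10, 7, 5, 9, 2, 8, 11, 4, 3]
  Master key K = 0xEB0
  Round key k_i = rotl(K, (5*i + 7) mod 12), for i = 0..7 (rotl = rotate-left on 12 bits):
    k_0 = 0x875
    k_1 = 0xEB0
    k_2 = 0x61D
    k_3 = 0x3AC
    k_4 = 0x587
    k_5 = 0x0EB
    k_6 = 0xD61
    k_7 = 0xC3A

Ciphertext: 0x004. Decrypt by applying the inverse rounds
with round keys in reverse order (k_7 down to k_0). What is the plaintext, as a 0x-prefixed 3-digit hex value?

0x01F

s_0 = ciphertext = 0x004
s_1 = InvRound(s_0, k_7) = 0x1C6
s_2 = InvRound(s_1, k_6) = 0x90F
s_3 = InvRound(s_2, k_5) = 0x209
s_4 = InvRound(s_3, k_4) = 0xDF6
s_5 = InvRound(s_4, k_3) = 0x181
s_6 = InvRound(s_5, k_2) = 0xFF3
s_7 = InvRound(s_6, k_1) = 0x75A
s_8 = InvRound(s_7, k_0) = 0x01F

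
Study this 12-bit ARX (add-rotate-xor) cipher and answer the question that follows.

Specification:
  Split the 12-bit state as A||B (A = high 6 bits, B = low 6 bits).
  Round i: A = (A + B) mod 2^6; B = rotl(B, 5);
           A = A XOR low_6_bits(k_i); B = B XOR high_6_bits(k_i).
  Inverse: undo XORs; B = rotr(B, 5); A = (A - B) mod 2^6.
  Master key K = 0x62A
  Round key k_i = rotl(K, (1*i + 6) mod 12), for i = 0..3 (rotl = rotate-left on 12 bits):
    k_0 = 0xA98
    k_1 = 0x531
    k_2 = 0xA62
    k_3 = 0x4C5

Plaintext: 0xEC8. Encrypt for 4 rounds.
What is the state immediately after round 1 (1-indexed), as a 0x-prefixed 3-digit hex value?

s_0 = plaintext = 0xEC8
s_1 = Round(s_0, k_0) = 0x6EE
s_2 = Round(s_1, k_1) = 0xE03
s_3 = Round(s_2, k_2) = 0x648
s_4 = Round(s_3, k_3) = 0x917

0x6EE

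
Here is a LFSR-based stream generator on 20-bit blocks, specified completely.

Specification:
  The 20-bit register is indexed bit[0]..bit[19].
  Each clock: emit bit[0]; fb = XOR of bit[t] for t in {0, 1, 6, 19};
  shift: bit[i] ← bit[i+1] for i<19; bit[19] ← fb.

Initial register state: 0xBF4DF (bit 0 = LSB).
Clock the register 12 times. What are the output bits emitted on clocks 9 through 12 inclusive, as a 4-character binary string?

reg_0 = 0xBF4DF
clock 1: out=1, reg = 0x5FA6F
clock 2: out=1, reg = 0xAFD37
clock 3: out=1, reg = 0xD7E9B
clock 4: out=1, reg = 0xEBF4D
clock 5: out=1, reg = 0xF5FA6
clock 6: out=0, reg = 0x7AFD3
clock 7: out=1, reg = 0xBD7E9
clock 8: out=1, reg = 0xDEBF4
clock 9: out=0, reg = 0x6F5FA
clock 10: out=0, reg = 0x37AFD
clock 11: out=1, reg = 0x1BD7E
clock 12: out=0, reg = 0x0DEBF

0010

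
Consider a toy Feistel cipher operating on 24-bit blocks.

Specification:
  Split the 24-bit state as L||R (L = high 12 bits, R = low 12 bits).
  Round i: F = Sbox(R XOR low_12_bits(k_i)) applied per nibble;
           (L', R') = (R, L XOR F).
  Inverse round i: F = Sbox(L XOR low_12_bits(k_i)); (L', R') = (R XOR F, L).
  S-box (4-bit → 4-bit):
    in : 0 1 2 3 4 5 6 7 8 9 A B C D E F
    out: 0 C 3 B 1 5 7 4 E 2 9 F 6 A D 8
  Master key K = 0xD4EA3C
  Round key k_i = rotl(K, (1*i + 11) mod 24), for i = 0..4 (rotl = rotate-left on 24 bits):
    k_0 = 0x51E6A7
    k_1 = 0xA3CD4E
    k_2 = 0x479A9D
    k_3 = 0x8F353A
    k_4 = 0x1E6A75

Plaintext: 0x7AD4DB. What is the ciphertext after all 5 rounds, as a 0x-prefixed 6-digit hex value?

0x207C03

s_0 = plaintext = 0x7AD4DB
s_1 = Round(s_0, k_0) = 0x4DB4EB
s_2 = Round(s_1, k_1) = 0x4EB64E
s_3 = Round(s_2, k_2) = 0x64E240
s_4 = Round(s_3, k_3) = 0x240207
s_5 = Round(s_4, k_4) = 0x207C03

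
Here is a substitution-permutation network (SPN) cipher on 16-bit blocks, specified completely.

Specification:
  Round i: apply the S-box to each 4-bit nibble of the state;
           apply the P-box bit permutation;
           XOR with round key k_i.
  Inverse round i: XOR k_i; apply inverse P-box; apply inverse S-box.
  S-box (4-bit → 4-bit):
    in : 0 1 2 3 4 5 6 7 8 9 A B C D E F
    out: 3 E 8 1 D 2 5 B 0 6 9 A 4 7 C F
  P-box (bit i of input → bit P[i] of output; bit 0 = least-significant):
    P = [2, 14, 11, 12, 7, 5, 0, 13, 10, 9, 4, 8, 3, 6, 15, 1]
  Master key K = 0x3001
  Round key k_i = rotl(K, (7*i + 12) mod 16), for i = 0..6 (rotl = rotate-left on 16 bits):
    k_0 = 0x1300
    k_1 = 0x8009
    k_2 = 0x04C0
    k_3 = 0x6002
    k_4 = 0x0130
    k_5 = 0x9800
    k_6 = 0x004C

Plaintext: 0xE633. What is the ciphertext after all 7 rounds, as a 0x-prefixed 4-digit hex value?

0xFB17

s_0 = plaintext = 0xE633
s_1 = Round(s_0, k_0) = 0x9796
s_2 = Round(s_1, k_1) = 0x0F6C
s_3 = Round(s_2, k_2) = 0x0B19
s_4 = Round(s_3, k_3) = 0x0B6B
s_5 = Round(s_4, k_4) = 0x52F9
s_6 = Round(s_5, k_5) = 0xF1E1
s_7 = Round(s_6, k_6) = 0xFB17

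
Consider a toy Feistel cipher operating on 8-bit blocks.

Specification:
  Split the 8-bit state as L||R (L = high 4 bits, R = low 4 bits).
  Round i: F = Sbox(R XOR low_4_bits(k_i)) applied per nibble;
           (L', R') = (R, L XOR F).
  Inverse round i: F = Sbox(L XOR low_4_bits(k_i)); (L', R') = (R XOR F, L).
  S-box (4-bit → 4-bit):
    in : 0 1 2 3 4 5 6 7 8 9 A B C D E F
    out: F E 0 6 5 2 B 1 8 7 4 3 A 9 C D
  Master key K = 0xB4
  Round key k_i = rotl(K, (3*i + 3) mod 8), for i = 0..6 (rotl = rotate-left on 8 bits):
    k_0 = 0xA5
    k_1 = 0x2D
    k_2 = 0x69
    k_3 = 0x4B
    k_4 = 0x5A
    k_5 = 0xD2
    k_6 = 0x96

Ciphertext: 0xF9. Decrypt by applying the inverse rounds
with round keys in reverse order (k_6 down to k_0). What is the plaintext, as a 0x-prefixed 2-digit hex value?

0x5E

s_0 = ciphertext = 0xF9
s_1 = InvRound(s_0, k_6) = 0xEF
s_2 = InvRound(s_1, k_5) = 0x5E
s_3 = InvRound(s_2, k_4) = 0x35
s_4 = InvRound(s_3, k_3) = 0xD3
s_5 = InvRound(s_4, k_2) = 0x6D
s_6 = InvRound(s_5, k_1) = 0xE6
s_7 = InvRound(s_6, k_0) = 0x5E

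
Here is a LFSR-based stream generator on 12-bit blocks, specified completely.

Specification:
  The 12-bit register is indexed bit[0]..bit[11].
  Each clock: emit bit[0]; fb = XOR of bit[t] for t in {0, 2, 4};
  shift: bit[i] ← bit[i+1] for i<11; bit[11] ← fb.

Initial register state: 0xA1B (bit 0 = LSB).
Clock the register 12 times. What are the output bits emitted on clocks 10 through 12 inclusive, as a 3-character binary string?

101

reg_0 = 0xA1B
clock 1: out=1, reg = 0x50D
clock 2: out=1, reg = 0x286
clock 3: out=0, reg = 0x943
clock 4: out=1, reg = 0xCA1
clock 5: out=1, reg = 0xE50
clock 6: out=0, reg = 0xF28
clock 7: out=0, reg = 0x794
clock 8: out=0, reg = 0x3CA
clock 9: out=0, reg = 0x1E5
clock 10: out=1, reg = 0x0F2
clock 11: out=0, reg = 0x879
clock 12: out=1, reg = 0x43C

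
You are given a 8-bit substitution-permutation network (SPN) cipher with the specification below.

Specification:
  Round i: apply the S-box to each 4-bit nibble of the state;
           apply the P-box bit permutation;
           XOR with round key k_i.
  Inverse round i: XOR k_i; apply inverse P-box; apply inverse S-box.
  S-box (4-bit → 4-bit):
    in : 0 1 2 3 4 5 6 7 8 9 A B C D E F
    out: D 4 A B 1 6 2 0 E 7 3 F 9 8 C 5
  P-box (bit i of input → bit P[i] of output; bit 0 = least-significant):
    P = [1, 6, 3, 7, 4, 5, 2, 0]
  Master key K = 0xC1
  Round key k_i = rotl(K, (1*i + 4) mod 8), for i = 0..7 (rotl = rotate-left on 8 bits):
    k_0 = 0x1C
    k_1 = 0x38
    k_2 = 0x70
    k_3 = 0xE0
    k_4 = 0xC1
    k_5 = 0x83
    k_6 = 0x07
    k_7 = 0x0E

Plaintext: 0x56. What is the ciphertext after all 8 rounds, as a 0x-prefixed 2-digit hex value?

0x9A

s_0 = plaintext = 0x56
s_1 = Round(s_0, k_0) = 0x78
s_2 = Round(s_1, k_1) = 0xF0
s_3 = Round(s_2, k_2) = 0xEE
s_4 = Round(s_3, k_3) = 0x6D
s_5 = Round(s_4, k_4) = 0x61
s_6 = Round(s_5, k_5) = 0xAB
s_7 = Round(s_6, k_6) = 0xFD
s_8 = Round(s_7, k_7) = 0x9A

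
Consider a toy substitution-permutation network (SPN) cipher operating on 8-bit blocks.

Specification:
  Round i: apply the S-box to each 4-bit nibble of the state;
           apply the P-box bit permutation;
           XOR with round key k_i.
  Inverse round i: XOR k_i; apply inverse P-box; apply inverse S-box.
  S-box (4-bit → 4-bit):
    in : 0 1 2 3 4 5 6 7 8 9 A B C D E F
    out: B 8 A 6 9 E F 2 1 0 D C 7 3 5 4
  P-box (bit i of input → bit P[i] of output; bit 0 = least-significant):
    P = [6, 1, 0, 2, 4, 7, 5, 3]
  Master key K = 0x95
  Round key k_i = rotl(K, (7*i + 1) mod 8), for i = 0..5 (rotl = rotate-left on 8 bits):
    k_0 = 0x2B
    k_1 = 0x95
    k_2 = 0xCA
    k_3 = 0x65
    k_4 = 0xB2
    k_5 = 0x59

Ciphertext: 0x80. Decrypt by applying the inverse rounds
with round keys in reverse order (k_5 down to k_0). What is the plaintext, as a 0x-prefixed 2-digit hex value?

0xFB

s_0 = ciphertext = 0x80
s_1 = InvRound(s_0, k_5) = 0x0E
s_2 = InvRound(s_1, k_4) = 0x61
s_3 = InvRound(s_2, k_3) = 0x91
s_4 = InvRound(s_3, k_2) = 0x4C
s_5 = InvRound(s_4, k_1) = 0x0E
s_6 = InvRound(s_5, k_0) = 0xFB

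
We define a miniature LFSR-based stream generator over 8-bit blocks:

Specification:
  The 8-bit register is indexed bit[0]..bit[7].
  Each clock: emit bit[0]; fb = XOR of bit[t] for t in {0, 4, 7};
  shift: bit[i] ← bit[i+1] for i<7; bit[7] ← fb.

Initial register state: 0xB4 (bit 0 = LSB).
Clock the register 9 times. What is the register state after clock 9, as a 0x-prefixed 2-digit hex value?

0x05

reg_0 = 0xB4
clock 1: out=0, reg = 0x5A
clock 2: out=0, reg = 0xAD
clock 3: out=1, reg = 0x56
clock 4: out=0, reg = 0xAB
clock 5: out=1, reg = 0x55
clock 6: out=1, reg = 0x2A
clock 7: out=0, reg = 0x15
clock 8: out=1, reg = 0x0A
clock 9: out=0, reg = 0x05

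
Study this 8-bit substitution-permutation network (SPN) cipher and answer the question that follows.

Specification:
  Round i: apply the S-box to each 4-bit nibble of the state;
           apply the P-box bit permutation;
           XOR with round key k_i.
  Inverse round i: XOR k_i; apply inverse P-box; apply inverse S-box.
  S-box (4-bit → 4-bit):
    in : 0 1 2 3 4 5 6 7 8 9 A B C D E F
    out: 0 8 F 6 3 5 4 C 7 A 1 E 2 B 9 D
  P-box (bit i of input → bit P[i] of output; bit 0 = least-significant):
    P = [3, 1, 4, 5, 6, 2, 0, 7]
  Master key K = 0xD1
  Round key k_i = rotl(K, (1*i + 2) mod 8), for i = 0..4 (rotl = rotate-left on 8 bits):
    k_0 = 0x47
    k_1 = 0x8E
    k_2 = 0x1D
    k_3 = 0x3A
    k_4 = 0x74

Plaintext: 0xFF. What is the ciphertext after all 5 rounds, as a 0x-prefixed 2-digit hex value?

0x61

s_0 = plaintext = 0xFF
s_1 = Round(s_0, k_0) = 0xBE
s_2 = Round(s_1, k_1) = 0x23
s_3 = Round(s_2, k_2) = 0xCA
s_4 = Round(s_3, k_3) = 0x36
s_5 = Round(s_4, k_4) = 0x61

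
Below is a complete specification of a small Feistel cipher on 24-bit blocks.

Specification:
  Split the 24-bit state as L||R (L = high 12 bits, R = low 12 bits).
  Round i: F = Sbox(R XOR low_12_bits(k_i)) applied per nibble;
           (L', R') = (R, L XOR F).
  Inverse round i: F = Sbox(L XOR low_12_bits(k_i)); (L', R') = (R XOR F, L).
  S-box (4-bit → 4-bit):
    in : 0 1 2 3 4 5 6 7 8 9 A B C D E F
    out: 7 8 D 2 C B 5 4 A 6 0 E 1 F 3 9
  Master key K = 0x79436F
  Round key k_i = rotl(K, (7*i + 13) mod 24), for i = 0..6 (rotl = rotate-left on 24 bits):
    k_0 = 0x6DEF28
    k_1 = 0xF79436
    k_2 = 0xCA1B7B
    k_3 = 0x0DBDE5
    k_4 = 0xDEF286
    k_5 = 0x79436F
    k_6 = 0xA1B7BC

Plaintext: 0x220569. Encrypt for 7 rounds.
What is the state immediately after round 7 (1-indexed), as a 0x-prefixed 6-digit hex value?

s_0 = plaintext = 0x220569
s_1 = Round(s_0, k_0) = 0x5692E8
s_2 = Round(s_1, k_1) = 0x2E809A
s_3 = Round(s_2, k_2) = 0x09ACD0
s_4 = Round(s_3, k_3) = 0xCD08B1
s_5 = Round(s_4, k_4) = 0x8B1CF4
s_6 = Round(s_5, k_5) = 0xCF41DF
s_7 = Round(s_6, k_6) = 0x1DF9A6

0x1DF9A6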